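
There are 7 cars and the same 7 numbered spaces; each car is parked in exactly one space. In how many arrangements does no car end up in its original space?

1854

The subfactorial !7 = [7!/e] (nearest integer).
7! = 5040, and 5040/e ≈ 1854.11, so !7 = 1854.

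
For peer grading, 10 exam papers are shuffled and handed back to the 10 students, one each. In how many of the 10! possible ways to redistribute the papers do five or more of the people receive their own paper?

13264

Sum C(10,i)·!(10-i) for i = 5..10:
  i=5: C(10,5)·!5 = 252·44 = 11088
  i=6: C(10,6)·!4 = 210·9 = 1890
  i=7: C(10,7)·!3 = 120·2 = 240
  i=8: C(10,8)·!2 = 45·1 = 45
  i=9: C(10,9)·!1 = 10·0 = 0
  i=10: C(10,10)·!0 = 1·1 = 1
Total = 13264.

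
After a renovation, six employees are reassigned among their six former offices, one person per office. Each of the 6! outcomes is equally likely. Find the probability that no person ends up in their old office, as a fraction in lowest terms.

53/144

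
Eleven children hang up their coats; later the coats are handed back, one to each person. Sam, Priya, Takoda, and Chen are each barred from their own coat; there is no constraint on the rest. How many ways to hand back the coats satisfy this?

Inclusion-exclusion on the 4 forbidden self-matches:
Σ_{j=0}^{4} (-1)^j C(4,j)(11-j)!
= C(4,0)·11! - C(4,1)·10! + C(4,2)·9! - C(4,3)·8! + C(4,4)·7!
= 39916800 - 14515200 + 2177280 - 161280 + 5040
= 27422640

27422640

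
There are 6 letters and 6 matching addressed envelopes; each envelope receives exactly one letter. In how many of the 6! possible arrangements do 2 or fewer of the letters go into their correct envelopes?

664

Sum C(6,i)·!(6-i) for i = 0..2:
  i=0: C(6,0)·!6 = 1·265 = 265
  i=1: C(6,1)·!5 = 6·44 = 264
  i=2: C(6,2)·!4 = 15·9 = 135
Total = 664.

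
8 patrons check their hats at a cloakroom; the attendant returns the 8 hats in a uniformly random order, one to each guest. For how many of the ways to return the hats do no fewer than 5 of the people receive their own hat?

141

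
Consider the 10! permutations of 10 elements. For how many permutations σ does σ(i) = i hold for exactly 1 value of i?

1334960

Choose which one of the 10 is fixed: C(10,1) = 10.
The remaining 9 must be deranged: !9 = 133496.
Total: 10 × 133496 = 1334960.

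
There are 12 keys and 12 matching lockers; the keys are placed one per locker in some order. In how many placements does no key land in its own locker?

176214841

The number of derangements of 12 is !12 = Σ_{k=0}^{12} (-1)^k·12!/k!
= 12! - 12!/1! + 12!/2! - 12!/3! + 12!/4! - 12!/5! + 12!/6! - 12!/7! + 12!/8! - 12!/9! + 12!/10! - 12!/11! + 12!/12!
= 479001600 - 479001600 + 239500800 - 79833600 + 19958400 - 3991680 + 665280 - 95040 + 11880 - 1320 + 132 - 12 + 1
= 176214841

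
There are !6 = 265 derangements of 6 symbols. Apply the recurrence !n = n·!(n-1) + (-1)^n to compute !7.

!7 = 7·265 - 1 = 1854.

1854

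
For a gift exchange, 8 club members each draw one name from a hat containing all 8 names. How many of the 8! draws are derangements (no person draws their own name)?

The number of derangements of 8 is !8 = Σ_{k=0}^{8} (-1)^k·8!/k!
= 8! - 8!/1! + 8!/2! - 8!/3! + 8!/4! - 8!/5! + 8!/6! - 8!/7! + 8!/8!
= 40320 - 40320 + 20160 - 6720 + 1680 - 336 + 56 - 8 + 1
= 14833

14833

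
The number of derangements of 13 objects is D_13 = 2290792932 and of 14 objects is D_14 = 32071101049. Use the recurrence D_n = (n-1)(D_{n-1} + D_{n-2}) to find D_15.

D_15 = (15-1)·(D_14 + D_13) = 14·(32071101049 + 2290792932) = 14·34361893981 = 481066515734.

481066515734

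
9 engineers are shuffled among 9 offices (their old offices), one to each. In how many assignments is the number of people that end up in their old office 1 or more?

Sum C(9,i)·!(9-i) for i = 1..9:
  i=1: C(9,1)·!8 = 9·14833 = 133497
  i=2: C(9,2)·!7 = 36·1854 = 66744
  i=3: C(9,3)·!6 = 84·265 = 22260
  i=4: C(9,4)·!5 = 126·44 = 5544
  i=5: C(9,5)·!4 = 126·9 = 1134
  i=6: C(9,6)·!3 = 84·2 = 168
  i=7: C(9,7)·!2 = 36·1 = 36
  i=8: C(9,8)·!1 = 9·0 = 0
  i=9: C(9,9)·!0 = 1·1 = 1
Total = 229384.

229384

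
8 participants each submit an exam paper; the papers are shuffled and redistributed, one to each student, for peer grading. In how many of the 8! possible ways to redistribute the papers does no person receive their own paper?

The number of derangements of 8 is !8 = Σ_{k=0}^{8} (-1)^k·8!/k!
= 8! - 8!/1! + 8!/2! - 8!/3! + 8!/4! - 8!/5! + 8!/6! - 8!/7! + 8!/8!
= 40320 - 40320 + 20160 - 6720 + 1680 - 336 + 56 - 8 + 1
= 14833

14833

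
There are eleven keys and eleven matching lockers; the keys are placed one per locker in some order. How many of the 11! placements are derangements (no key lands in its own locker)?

14684570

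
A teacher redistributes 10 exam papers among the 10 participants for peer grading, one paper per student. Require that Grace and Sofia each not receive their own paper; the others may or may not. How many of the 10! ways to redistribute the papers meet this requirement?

Inclusion-exclusion on the 2 forbidden self-matches:
Σ_{j=0}^{2} (-1)^j C(2,j)(10-j)!
= C(2,0)·10! - C(2,1)·9! + C(2,2)·8!
= 3628800 - 725760 + 40320
= 2943360

2943360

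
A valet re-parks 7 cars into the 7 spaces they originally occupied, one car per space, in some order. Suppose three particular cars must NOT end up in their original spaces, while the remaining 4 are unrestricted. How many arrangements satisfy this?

3216

Let A_j be the event that the j-th constrained one is fixed. By inclusion-exclusion over the 3 events:
Σ_{j=0}^{3} (-1)^j C(3,j)(7-j)!
= C(3,0)·7! - C(3,1)·6! + C(3,2)·5! - C(3,3)·4!
= 5040 - 2160 + 360 - 24
= 3216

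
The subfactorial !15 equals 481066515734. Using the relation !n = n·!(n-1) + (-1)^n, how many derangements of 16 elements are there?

7697064251745

!16 = 16·481066515734 + 1 = 7697064251745.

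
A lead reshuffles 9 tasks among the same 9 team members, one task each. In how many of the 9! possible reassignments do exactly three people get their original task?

Choose which 3 of the 9 are fixed: C(9,3) = 84.
The remaining 6 must be deranged: !6 = 265.
Total: 84 × 265 = 22260.

22260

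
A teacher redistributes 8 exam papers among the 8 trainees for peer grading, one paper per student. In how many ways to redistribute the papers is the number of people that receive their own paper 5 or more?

141

# with exactly i fixed is C(8,i)·!(8-i); sum over i=5..8:
  i=5: C(8,5)·!3 = 56·2 = 112
  i=6: C(8,6)·!2 = 28·1 = 28
  i=7: C(8,7)·!1 = 8·0 = 0
  i=8: C(8,8)·!0 = 1·1 = 1
Total = 141.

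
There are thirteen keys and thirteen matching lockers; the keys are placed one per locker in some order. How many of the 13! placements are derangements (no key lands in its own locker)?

2290792932

The number of derangements of 13 is !13 = Σ_{k=0}^{13} (-1)^k·13!/k!
= 13! - 13!/1! + 13!/2! - 13!/3! + 13!/4! - 13!/5! + 13!/6! - 13!/7! + 13!/8! - 13!/9! + 13!/10! - 13!/11! + 13!/12! - 13!/13!
= 6227020800 - 6227020800 + 3113510400 - 1037836800 + 259459200 - 51891840 + 8648640 - 1235520 + 154440 - 17160 + 1716 - 156 + 13 - 1
= 2290792932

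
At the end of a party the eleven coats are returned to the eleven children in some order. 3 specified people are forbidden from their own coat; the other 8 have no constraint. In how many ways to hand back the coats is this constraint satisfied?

Let A_j be the event that the j-th constrained one is fixed. By inclusion-exclusion over the 3 events:
Σ_{j=0}^{3} (-1)^j C(3,j)(11-j)!
= C(3,0)·11! - C(3,1)·10! + C(3,2)·9! - C(3,3)·8!
= 39916800 - 10886400 + 1088640 - 40320
= 30078720

30078720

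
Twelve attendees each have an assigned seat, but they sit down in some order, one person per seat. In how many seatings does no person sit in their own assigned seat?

The subfactorial !12 = [12!/e] (nearest integer).
12! = 479001600, and 479001600/e ≈ 176214840.93, so !12 = 176214841.

176214841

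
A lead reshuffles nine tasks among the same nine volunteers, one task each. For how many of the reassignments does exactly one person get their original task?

133497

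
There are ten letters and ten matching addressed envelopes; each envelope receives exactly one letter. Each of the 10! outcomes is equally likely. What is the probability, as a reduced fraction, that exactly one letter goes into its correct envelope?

16687/45360

Favorable outcomes: C(10,1)·!9 = 10·133496 = 1334960.
Total outcomes: 10! = 3628800.
Probability = 1334960/3628800 = 16687/45360.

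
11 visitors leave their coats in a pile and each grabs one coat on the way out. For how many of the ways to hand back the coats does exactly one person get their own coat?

14684571

Pick the single fixed position: C(11,1) = 11 ways.
The other 10 form a derangement: !10 = 1334961.
Total: 11 × 1334961 = 14684571.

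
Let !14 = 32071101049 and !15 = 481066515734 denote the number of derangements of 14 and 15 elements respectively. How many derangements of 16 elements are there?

7697064251745

!16 = (16-1)·(!15 + !14) = 15·(481066515734 + 32071101049) = 15·513137616783 = 7697064251745.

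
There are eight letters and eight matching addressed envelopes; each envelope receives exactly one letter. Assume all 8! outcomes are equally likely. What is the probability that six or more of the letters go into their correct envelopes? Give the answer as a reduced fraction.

Favorable outcomes: Σ_{i≥6} C(8,i)·!(8-i) = 28·1 + 8·0 + 1·1 = 29.
Total outcomes: 8! = 40320.
Probability = 29/40320 = 29/40320.

29/40320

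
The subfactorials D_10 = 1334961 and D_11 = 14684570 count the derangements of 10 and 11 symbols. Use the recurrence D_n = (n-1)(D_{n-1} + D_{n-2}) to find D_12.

D_12 = (12-1)·(D_11 + D_10) = 11·(14684570 + 1334961) = 11·16019531 = 176214841.

176214841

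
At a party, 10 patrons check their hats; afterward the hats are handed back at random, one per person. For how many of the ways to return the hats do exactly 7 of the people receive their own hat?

240

Choose which 7 of the 10 are fixed: C(10,7) = 120.
The other 3 form a derangement: !3 = 2.
Total: 120 × 2 = 240.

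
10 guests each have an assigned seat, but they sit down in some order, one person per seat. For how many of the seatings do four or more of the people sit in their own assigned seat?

68914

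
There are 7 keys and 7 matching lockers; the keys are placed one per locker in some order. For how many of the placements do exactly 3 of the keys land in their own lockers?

Pick the 3 fixed positions: C(7,3) = 35 ways.
The remaining 4 must be deranged: !4 = 9.
Total: 35 × 9 = 315.

315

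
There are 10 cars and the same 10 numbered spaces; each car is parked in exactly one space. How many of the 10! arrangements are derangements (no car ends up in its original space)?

!10 is the nearest integer to 10!/e.
10! = 3628800, and 3628800/e ≈ 1334960.92, so !10 = 1334961.

1334961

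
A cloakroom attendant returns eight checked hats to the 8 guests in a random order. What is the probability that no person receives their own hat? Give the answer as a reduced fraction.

2119/5760

Favorable outcomes: !8 = 14833.
Total outcomes: 8! = 40320.
Probability = 14833/40320 = 2119/5760.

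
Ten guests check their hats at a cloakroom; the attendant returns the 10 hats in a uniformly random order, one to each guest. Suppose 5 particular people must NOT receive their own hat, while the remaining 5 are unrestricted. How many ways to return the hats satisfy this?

2170680

Let A_j be the event that the j-th constrained one is fixed. By inclusion-exclusion over the 5 events:
Σ_{j=0}^{5} (-1)^j C(5,j)(10-j)!
= C(5,0)·10! - C(5,1)·9! + C(5,2)·8! - C(5,3)·7! + C(5,4)·6! - C(5,5)·5!
= 3628800 - 1814400 + 403200 - 50400 + 3600 - 120
= 2170680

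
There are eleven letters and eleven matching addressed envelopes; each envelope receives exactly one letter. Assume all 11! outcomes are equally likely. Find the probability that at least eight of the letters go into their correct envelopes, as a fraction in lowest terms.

193/19958400

Favorable outcomes: Σ_{i≥8} C(11,i)·!(11-i) = 165·2 + 55·1 + 11·0 + 1·1 = 386.
Total outcomes: 11! = 39916800.
Probability = 386/39916800 = 193/19958400.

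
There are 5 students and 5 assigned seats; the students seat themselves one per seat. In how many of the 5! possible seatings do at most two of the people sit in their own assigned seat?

Sum C(5,i)·!(5-i) for i = 0..2:
  i=0: C(5,0)·!5 = 1·44 = 44
  i=1: C(5,1)·!4 = 5·9 = 45
  i=2: C(5,2)·!3 = 10·2 = 20
Total = 109.

109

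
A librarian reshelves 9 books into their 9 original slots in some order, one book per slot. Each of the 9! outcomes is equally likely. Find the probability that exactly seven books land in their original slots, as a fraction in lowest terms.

Favorable outcomes: C(9,7)·!2 = 36·1 = 36.
Total outcomes: 9! = 362880.
Probability = 36/362880 = 1/10080.

1/10080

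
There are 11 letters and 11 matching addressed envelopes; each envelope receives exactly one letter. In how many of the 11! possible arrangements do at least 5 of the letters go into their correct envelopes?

Sum C(11,i)·!(11-i) for i = 5..11:
  i=5: C(11,5)·!6 = 462·265 = 122430
  i=6: C(11,6)·!5 = 462·44 = 20328
  i=7: C(11,7)·!4 = 330·9 = 2970
  i=8: C(11,8)·!3 = 165·2 = 330
  i=9: C(11,9)·!2 = 55·1 = 55
  i=10: C(11,10)·!1 = 11·0 = 0
  i=11: C(11,11)·!0 = 1·1 = 1
Total = 146114.

146114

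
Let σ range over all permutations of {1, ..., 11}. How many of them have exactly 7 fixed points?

Choose which 7 of the 11 are fixed: C(11,7) = 330.
The remaining 4 must be deranged: !4 = 9.
Total: 330 × 9 = 2970.

2970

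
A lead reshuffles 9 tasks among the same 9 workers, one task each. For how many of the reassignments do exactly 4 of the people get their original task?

Pick the 4 fixed positions: C(9,4) = 126 ways.
The other 5 form a derangement: !5 = 44.
Total: 126 × 44 = 5544.

5544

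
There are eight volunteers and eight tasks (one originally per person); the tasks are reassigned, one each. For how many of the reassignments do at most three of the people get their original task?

Sum C(8,i)·!(8-i) for i = 0..3:
  i=0: C(8,0)·!8 = 1·14833 = 14833
  i=1: C(8,1)·!7 = 8·1854 = 14832
  i=2: C(8,2)·!6 = 28·265 = 7420
  i=3: C(8,3)·!5 = 56·44 = 2464
Total = 39549.

39549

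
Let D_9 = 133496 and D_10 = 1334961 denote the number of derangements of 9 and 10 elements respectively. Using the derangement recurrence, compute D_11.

D_11 = (11-1)·(D_10 + D_9) = 10·(1334961 + 133496) = 10·1468457 = 14684570.

14684570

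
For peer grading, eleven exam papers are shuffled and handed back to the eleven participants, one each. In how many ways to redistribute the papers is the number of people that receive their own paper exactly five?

122430

Pick the 5 fixed positions: C(11,5) = 462 ways.
The remaining 6 must be deranged: !6 = 265.
Total: 462 × 265 = 122430.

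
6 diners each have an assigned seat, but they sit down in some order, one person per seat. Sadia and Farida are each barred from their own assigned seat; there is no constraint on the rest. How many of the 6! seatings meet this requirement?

504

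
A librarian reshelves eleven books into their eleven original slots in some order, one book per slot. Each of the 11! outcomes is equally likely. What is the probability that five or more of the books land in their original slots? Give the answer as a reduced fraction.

Favorable outcomes: Σ_{i≥5} C(11,i)·!(11-i) = 462·265 + 462·44 + 330·9 + 165·2 + 55·1 + 11·0 + 1·1 = 146114.
Total outcomes: 11! = 39916800.
Probability = 146114/39916800 = 73057/19958400.

73057/19958400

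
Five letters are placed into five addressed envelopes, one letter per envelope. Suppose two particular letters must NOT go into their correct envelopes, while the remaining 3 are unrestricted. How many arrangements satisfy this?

Let A_j be the event that the j-th constrained one is fixed. By inclusion-exclusion over the 2 events:
Σ_{j=0}^{2} (-1)^j C(2,j)(5-j)!
= C(2,0)·5! - C(2,1)·4! + C(2,2)·3!
= 120 - 48 + 6
= 78

78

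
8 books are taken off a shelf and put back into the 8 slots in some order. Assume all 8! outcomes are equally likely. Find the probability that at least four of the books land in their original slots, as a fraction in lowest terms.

Favorable outcomes: Σ_{i≥4} C(8,i)·!(8-i) = 70·9 + 56·2 + 28·1 + 8·0 + 1·1 = 771.
Total outcomes: 8! = 40320.
Probability = 771/40320 = 257/13440.

257/13440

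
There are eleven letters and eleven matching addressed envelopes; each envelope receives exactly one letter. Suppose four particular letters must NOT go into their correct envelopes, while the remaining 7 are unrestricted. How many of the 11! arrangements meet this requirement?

27422640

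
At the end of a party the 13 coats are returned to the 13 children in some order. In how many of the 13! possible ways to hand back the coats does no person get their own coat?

2290792932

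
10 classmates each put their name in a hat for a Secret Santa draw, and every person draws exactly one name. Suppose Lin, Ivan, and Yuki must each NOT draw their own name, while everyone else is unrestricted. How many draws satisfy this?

Let A_j be the event that the j-th constrained one is fixed. By inclusion-exclusion over the 3 events:
Σ_{j=0}^{3} (-1)^j C(3,j)(10-j)!
= C(3,0)·10! - C(3,1)·9! + C(3,2)·8! - C(3,3)·7!
= 3628800 - 1088640 + 120960 - 5040
= 2656080

2656080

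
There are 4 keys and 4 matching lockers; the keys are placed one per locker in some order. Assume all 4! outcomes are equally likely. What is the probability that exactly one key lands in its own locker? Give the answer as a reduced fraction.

Favorable outcomes: C(4,1)·!3 = 4·2 = 8.
Total outcomes: 4! = 24.
Probability = 8/24 = 1/3.

1/3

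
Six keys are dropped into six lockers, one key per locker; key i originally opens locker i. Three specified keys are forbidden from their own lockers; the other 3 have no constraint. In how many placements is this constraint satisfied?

426

Let A_j be the event that the j-th constrained one is fixed. By inclusion-exclusion over the 3 events:
Σ_{j=0}^{3} (-1)^j C(3,j)(6-j)!
= C(3,0)·6! - C(3,1)·5! + C(3,2)·4! - C(3,3)·3!
= 720 - 360 + 72 - 6
= 426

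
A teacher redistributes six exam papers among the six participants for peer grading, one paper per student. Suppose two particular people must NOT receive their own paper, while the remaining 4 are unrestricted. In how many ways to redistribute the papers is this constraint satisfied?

504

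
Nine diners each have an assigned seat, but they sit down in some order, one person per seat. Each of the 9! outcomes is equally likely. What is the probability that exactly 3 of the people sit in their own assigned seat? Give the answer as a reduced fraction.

53/864

Favorable outcomes: C(9,3)·!6 = 84·265 = 22260.
Total outcomes: 9! = 362880.
Probability = 22260/362880 = 53/864.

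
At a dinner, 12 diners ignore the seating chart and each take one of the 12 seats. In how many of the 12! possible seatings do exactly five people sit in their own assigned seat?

1468368

Choose which 5 of the 12 are fixed: C(12,5) = 792.
The other 7 form a derangement: !7 = 1854.
Total: 792 × 1854 = 1468368.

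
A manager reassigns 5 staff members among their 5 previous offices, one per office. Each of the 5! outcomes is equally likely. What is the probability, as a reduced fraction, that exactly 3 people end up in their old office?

1/12

Favorable outcomes: C(5,3)·!2 = 10·1 = 10.
Total outcomes: 5! = 120.
Probability = 10/120 = 1/12.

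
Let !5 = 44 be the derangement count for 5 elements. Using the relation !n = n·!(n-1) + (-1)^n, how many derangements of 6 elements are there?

!6 = 6·44 + 1 = 265.

265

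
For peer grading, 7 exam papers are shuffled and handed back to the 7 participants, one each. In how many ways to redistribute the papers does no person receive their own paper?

!7 is the nearest integer to 7!/e.
7! = 5040, and 5040/e ≈ 1854.11, so !7 = 1854.

1854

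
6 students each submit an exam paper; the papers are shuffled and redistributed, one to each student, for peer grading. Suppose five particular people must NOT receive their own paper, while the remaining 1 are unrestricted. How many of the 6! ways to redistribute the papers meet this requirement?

Inclusion-exclusion on the 5 forbidden self-matches:
Σ_{j=0}^{5} (-1)^j C(5,j)(6-j)!
= C(5,0)·6! - C(5,1)·5! + C(5,2)·4! - C(5,3)·3! + C(5,4)·2! - C(5,5)·1!
= 720 - 600 + 240 - 60 + 10 - 1
= 309

309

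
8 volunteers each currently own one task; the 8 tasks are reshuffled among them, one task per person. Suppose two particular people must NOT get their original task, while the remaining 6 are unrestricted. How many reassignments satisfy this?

30960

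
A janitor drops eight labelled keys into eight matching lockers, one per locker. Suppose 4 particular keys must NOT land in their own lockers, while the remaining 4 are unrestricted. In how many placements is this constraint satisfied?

Inclusion-exclusion on the 4 forbidden self-matches:
Σ_{j=0}^{4} (-1)^j C(4,j)(8-j)!
= C(4,0)·8! - C(4,1)·7! + C(4,2)·6! - C(4,3)·5! + C(4,4)·4!
= 40320 - 20160 + 4320 - 480 + 24
= 24024

24024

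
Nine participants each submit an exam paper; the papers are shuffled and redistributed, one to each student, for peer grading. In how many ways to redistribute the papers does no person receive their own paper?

By inclusion-exclusion, !9 = Σ (-1)^k · 9!/k! for k=0..9
= 9! - 9!/1! + 9!/2! - 9!/3! + 9!/4! - 9!/5! + 9!/6! - 9!/7! + 9!/8! - 9!/9!
= 362880 - 362880 + 181440 - 60480 + 15120 - 3024 + 504 - 72 + 9 - 1
= 133496

133496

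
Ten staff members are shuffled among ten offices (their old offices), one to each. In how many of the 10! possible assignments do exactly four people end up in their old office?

55650

Choose which 4 of the 10 are fixed: C(10,4) = 210.
The remaining 6 must be deranged: !6 = 265.
Total: 210 × 265 = 55650.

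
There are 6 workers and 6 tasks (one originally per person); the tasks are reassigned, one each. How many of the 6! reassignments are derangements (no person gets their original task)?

265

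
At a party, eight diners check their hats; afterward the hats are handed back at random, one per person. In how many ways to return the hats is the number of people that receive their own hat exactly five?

Pick the 5 fixed positions: C(8,5) = 56 ways.
The remaining 3 must be deranged: !3 = 2.
Total: 56 × 2 = 112.

112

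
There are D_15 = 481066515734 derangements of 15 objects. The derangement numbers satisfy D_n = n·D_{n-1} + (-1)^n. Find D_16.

D_16 = 16·481066515734 + 1 = 7697064251745.

7697064251745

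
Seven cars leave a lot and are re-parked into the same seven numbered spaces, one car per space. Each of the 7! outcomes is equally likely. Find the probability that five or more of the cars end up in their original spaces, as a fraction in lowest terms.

Favorable outcomes: Σ_{i≥5} C(7,i)·!(7-i) = 21·1 + 7·0 + 1·1 = 22.
Total outcomes: 7! = 5040.
Probability = 22/5040 = 11/2520.

11/2520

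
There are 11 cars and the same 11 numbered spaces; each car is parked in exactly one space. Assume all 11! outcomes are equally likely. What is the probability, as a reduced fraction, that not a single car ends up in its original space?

Favorable outcomes: !11 = 14684570.
Total outcomes: 11! = 39916800.
Probability = 14684570/39916800 = 1468457/3991680.

1468457/3991680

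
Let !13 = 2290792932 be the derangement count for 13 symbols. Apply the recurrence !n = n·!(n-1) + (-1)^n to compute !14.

32071101049

!14 = 14·2290792932 + 1 = 32071101049.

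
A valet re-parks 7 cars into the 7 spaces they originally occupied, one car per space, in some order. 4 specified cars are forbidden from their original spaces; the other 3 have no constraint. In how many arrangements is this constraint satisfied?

2790

Inclusion-exclusion on the 4 forbidden self-matches:
Σ_{j=0}^{4} (-1)^j C(4,j)(7-j)!
= C(4,0)·7! - C(4,1)·6! + C(4,2)·5! - C(4,3)·4! + C(4,4)·3!
= 5040 - 2880 + 720 - 96 + 6
= 2790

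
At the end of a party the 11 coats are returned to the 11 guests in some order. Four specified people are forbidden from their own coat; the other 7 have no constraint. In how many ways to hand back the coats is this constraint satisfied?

Inclusion-exclusion on the 4 forbidden self-matches:
Σ_{j=0}^{4} (-1)^j C(4,j)(11-j)!
= C(4,0)·11! - C(4,1)·10! + C(4,2)·9! - C(4,3)·8! + C(4,4)·7!
= 39916800 - 14515200 + 2177280 - 161280 + 5040
= 27422640

27422640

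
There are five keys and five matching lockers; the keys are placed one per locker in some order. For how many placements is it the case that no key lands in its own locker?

By inclusion-exclusion, !5 = Σ (-1)^k · 5!/k! for k=0..5
= 5! - 5!/1! + 5!/2! - 5!/3! + 5!/4! - 5!/5!
= 120 - 120 + 60 - 20 + 5 - 1
= 44

44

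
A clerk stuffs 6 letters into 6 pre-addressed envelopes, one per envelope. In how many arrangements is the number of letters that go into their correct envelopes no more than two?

664

# with exactly i fixed is C(6,i)·!(6-i); sum over i=0..2:
  i=0: C(6,0)·!6 = 1·265 = 265
  i=1: C(6,1)·!5 = 6·44 = 264
  i=2: C(6,2)·!4 = 15·9 = 135
Total = 664.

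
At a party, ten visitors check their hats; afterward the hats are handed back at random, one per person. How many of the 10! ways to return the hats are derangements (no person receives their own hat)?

1334961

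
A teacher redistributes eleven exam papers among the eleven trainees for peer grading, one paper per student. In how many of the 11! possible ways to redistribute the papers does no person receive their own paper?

14684570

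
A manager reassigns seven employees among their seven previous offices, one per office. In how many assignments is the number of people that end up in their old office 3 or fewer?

4948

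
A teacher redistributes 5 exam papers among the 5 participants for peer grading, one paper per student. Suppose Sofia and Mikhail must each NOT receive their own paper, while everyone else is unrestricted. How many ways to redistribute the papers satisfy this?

78

Let A_j be the event that the j-th constrained one is fixed. By inclusion-exclusion over the 2 events:
Σ_{j=0}^{2} (-1)^j C(2,j)(5-j)!
= C(2,0)·5! - C(2,1)·4! + C(2,2)·3!
= 120 - 48 + 6
= 78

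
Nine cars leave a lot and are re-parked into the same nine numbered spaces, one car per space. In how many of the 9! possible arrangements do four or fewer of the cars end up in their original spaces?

361541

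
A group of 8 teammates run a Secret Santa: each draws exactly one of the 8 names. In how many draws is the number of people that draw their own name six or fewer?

40319

Sum C(8,i)·!(8-i) for i = 0..6:
  i=0: C(8,0)·!8 = 1·14833 = 14833
  i=1: C(8,1)·!7 = 8·1854 = 14832
  i=2: C(8,2)·!6 = 28·265 = 7420
  i=3: C(8,3)·!5 = 56·44 = 2464
  i=4: C(8,4)·!4 = 70·9 = 630
  i=5: C(8,5)·!3 = 56·2 = 112
  i=6: C(8,6)·!2 = 28·1 = 28
Total = 40319.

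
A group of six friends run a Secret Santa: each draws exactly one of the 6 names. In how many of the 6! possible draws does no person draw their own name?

!6 is the nearest integer to 6!/e.
6! = 720, and 720/e ≈ 264.87, so !6 = 265.

265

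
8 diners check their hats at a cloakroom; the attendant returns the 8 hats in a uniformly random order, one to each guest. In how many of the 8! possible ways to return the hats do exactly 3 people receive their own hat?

2464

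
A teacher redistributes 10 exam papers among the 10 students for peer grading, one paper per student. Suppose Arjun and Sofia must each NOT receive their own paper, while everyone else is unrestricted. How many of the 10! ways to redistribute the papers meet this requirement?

2943360

Let A_j be the event that the j-th constrained one is fixed. By inclusion-exclusion over the 2 events:
Σ_{j=0}^{2} (-1)^j C(2,j)(10-j)!
= C(2,0)·10! - C(2,1)·9! + C(2,2)·8!
= 3628800 - 725760 + 40320
= 2943360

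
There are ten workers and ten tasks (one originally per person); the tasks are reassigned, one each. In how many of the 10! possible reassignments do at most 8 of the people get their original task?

# with exactly i fixed is C(10,i)·!(10-i); sum over i=0..8:
  i=0: C(10,0)·!10 = 1·1334961 = 1334961
  i=1: C(10,1)·!9 = 10·133496 = 1334960
  i=2: C(10,2)·!8 = 45·14833 = 667485
  i=3: C(10,3)·!7 = 120·1854 = 222480
  i=4: C(10,4)·!6 = 210·265 = 55650
  i=5: C(10,5)·!5 = 252·44 = 11088
  i=6: C(10,6)·!4 = 210·9 = 1890
  i=7: C(10,7)·!3 = 120·2 = 240
  i=8: C(10,8)·!2 = 45·1 = 45
Total = 3628799.

3628799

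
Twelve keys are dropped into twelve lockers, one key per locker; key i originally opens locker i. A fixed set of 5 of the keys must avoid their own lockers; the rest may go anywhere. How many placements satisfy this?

312273360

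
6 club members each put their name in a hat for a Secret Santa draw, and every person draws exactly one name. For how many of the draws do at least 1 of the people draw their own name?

Sum C(6,i)·!(6-i) for i = 1..6:
  i=1: C(6,1)·!5 = 6·44 = 264
  i=2: C(6,2)·!4 = 15·9 = 135
  i=3: C(6,3)·!3 = 20·2 = 40
  i=4: C(6,4)·!2 = 15·1 = 15
  i=5: C(6,5)·!1 = 6·0 = 0
  i=6: C(6,6)·!0 = 1·1 = 1
Total = 455.

455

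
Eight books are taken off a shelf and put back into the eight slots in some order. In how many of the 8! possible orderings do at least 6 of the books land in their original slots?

# with exactly i fixed is C(8,i)·!(8-i); sum over i=6..8:
  i=6: C(8,6)·!2 = 28·1 = 28
  i=7: C(8,7)·!1 = 8·0 = 0
  i=8: C(8,8)·!0 = 1·1 = 1
Total = 29.

29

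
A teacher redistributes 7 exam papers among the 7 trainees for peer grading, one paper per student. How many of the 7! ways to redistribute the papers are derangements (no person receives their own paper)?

1854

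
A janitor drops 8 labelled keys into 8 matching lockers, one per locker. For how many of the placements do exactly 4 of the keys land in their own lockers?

Choose which 4 of the 8 are fixed: C(8,4) = 70.
The remaining 4 must be deranged: !4 = 9.
Total: 70 × 9 = 630.

630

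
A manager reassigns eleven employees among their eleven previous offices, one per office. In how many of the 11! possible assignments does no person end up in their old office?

14684570

Recurrence: !11 = 10·(!10 + !9).
!11 = 10·(1334961 + 133496) = 10·1468457 = 14684570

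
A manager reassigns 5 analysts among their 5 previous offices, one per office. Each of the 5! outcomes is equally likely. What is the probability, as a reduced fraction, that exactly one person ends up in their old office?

Favorable outcomes: C(5,1)·!4 = 5·9 = 45.
Total outcomes: 5! = 120.
Probability = 45/120 = 3/8.

3/8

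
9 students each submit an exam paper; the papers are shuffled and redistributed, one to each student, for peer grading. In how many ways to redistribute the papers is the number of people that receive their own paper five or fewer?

362675

# with exactly i fixed is C(9,i)·!(9-i); sum over i=0..5:
  i=0: C(9,0)·!9 = 1·133496 = 133496
  i=1: C(9,1)·!8 = 9·14833 = 133497
  i=2: C(9,2)·!7 = 36·1854 = 66744
  i=3: C(9,3)·!6 = 84·265 = 22260
  i=4: C(9,4)·!5 = 126·44 = 5544
  i=5: C(9,5)·!4 = 126·9 = 1134
Total = 362675.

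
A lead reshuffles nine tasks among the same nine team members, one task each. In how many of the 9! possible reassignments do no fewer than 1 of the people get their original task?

# with exactly i fixed is C(9,i)·!(9-i); sum over i=1..9:
  i=1: C(9,1)·!8 = 9·14833 = 133497
  i=2: C(9,2)·!7 = 36·1854 = 66744
  i=3: C(9,3)·!6 = 84·265 = 22260
  i=4: C(9,4)·!5 = 126·44 = 5544
  i=5: C(9,5)·!4 = 126·9 = 1134
  i=6: C(9,6)·!3 = 84·2 = 168
  i=7: C(9,7)·!2 = 36·1 = 36
  i=8: C(9,8)·!1 = 9·0 = 0
  i=9: C(9,9)·!0 = 1·1 = 1
Total = 229384.

229384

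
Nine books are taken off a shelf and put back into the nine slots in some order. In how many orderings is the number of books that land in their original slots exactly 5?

1134

Pick the 5 fixed positions: C(9,5) = 126 ways.
The remaining 4 must be deranged: !4 = 9.
Total: 126 × 9 = 1134.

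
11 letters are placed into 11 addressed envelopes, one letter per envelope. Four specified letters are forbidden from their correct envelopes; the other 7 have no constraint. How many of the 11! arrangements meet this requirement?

27422640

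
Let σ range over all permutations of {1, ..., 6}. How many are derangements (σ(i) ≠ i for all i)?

265

Recurrence: !6 = 5·(!5 + !4).
!6 = 5·(44 + 9) = 5·53 = 265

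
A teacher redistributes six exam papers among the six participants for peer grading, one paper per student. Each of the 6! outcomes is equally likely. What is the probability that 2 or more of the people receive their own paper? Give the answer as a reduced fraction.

191/720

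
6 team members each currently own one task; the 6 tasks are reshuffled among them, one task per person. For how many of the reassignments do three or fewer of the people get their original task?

# with exactly i fixed is C(6,i)·!(6-i); sum over i=0..3:
  i=0: C(6,0)·!6 = 1·265 = 265
  i=1: C(6,1)·!5 = 6·44 = 264
  i=2: C(6,2)·!4 = 15·9 = 135
  i=3: C(6,3)·!3 = 20·2 = 40
Total = 704.

704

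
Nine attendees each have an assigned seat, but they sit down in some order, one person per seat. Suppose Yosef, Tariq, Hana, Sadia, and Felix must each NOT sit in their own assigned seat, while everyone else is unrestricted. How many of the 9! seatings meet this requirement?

205056

Inclusion-exclusion on the 5 forbidden self-matches:
Σ_{j=0}^{5} (-1)^j C(5,j)(9-j)!
= C(5,0)·9! - C(5,1)·8! + C(5,2)·7! - C(5,3)·6! + C(5,4)·5! - C(5,5)·4!
= 362880 - 201600 + 50400 - 7200 + 600 - 24
= 205056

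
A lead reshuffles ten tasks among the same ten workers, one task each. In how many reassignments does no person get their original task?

!10 = 10! · Σ_{k=0}^{10} (-1)^k/k!
= 10! - 10!/1! + 10!/2! - 10!/3! + 10!/4! - 10!/5! + 10!/6! - 10!/7! + 10!/8! - 10!/9! + 10!/10!
= 3628800 - 3628800 + 1814400 - 604800 + 151200 - 30240 + 5040 - 720 + 90 - 10 + 1
= 1334961

1334961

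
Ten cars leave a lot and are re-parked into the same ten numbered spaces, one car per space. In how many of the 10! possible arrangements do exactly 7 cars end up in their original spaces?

240

Pick the 7 fixed positions: C(10,7) = 120 ways.
The remaining 3 must be deranged: !3 = 2.
Total: 120 × 2 = 240.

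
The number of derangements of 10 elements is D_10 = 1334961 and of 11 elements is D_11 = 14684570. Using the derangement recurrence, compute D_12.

D_12 = (12-1)·(D_11 + D_10) = 11·(14684570 + 1334961) = 11·16019531 = 176214841.

176214841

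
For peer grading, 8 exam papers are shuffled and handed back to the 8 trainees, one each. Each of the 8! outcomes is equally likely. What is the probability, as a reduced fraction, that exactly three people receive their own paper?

Favorable outcomes: C(8,3)·!5 = 56·44 = 2464.
Total outcomes: 8! = 40320.
Probability = 2464/40320 = 11/180.

11/180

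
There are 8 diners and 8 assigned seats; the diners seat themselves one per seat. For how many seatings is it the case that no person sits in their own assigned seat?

14833

!8 is the nearest integer to 8!/e.
8! = 40320, and 40320/e ≈ 14832.90, so !8 = 14833.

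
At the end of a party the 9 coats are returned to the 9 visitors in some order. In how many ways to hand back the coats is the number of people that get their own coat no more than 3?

355997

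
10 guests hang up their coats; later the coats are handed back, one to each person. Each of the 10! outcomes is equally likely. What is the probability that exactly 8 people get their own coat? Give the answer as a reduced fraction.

1/80640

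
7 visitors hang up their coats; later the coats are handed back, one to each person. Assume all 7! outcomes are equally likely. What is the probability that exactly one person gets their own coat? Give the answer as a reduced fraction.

53/144

Favorable outcomes: C(7,1)·!6 = 7·265 = 1855.
Total outcomes: 7! = 5040.
Probability = 1855/5040 = 53/144.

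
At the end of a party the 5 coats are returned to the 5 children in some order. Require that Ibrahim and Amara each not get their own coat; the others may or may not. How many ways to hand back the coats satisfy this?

78

Inclusion-exclusion on the 2 forbidden self-matches:
Σ_{j=0}^{2} (-1)^j C(2,j)(5-j)!
= C(2,0)·5! - C(2,1)·4! + C(2,2)·3!
= 120 - 48 + 6
= 78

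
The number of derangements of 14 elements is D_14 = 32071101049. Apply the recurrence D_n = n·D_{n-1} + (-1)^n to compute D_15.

D_15 = 15·32071101049 - 1 = 481066515734.

481066515734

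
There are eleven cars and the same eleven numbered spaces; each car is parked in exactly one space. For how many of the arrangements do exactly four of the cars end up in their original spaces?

611820

Choose which 4 of the 11 are fixed: C(11,4) = 330.
The other 7 form a derangement: !7 = 1854.
Total: 330 × 1854 = 611820.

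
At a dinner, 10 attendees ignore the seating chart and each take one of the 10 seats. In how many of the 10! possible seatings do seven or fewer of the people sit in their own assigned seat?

3628754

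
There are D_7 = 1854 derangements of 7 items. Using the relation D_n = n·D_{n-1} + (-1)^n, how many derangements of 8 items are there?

D_8 = 8·1854 + 1 = 14833.

14833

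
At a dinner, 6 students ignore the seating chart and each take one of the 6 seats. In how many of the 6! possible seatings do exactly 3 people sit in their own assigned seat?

Pick the 3 fixed positions: C(6,3) = 20 ways.
The other 3 form a derangement: !3 = 2.
Total: 20 × 2 = 40.

40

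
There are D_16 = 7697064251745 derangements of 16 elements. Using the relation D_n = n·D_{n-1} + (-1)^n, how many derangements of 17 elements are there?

130850092279664

D_17 = 17·7697064251745 - 1 = 130850092279664.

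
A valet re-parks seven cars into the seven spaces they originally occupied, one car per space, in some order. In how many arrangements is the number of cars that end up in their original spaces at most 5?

5039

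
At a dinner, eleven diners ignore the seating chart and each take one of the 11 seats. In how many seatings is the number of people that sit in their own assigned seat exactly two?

7342280

Pick the 2 fixed positions: C(11,2) = 55 ways.
The remaining 9 must be deranged: !9 = 133496.
Total: 55 × 133496 = 7342280.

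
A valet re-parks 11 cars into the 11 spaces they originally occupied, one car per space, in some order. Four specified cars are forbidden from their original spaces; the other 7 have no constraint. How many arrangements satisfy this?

27422640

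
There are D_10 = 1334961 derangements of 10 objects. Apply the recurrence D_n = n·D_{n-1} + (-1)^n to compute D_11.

D_11 = 11·1334961 - 1 = 14684570.

14684570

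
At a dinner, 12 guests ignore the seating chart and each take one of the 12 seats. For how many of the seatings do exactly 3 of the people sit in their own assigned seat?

Pick the 3 fixed positions: C(12,3) = 220 ways.
The remaining 9 must be deranged: !9 = 133496.
Total: 220 × 133496 = 29369120.

29369120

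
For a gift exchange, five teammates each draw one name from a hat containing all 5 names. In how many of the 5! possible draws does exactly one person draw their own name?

45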